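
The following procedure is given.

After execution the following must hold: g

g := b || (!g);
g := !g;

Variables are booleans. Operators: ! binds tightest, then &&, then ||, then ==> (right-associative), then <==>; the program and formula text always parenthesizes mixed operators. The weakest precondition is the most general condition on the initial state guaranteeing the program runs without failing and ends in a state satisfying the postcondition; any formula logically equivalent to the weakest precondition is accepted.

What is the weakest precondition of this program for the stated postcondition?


Working backward. After the program, g must hold.
Before g := !g: !g
Before g := b || (!g): !(b || (!g))
Answer: WP = !(b || (!g))


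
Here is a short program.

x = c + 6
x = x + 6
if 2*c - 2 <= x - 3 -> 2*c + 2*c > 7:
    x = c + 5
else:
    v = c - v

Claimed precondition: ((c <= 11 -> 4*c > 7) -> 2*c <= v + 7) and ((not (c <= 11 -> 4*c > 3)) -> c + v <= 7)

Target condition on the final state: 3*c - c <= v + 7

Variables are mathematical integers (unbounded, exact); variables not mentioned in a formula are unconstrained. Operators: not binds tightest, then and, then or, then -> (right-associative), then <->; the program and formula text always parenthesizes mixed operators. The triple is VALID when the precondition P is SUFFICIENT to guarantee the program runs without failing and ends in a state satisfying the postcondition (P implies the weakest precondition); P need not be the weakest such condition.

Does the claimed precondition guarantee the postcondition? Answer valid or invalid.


Working backward. After the program, the postcondition 3*c - c <= v + 7 must hold; in canonical form it is 2*c <= v + 7.
Then branch requires 2*c <= v + 7; else branch requires c + v <= 7.
Before the if: ((2*c <= x - 1 -> 4*c > 7) -> 2*c <= v + 7) and ((not (2*c <= x - 1 -> 4*c > 7)) -> c + v <= 7)
Before x := x + 6: ((2*c <= x + 5 -> 4*c > 7) -> 2*c <= v + 7) and ((not (2*c <= x + 5 -> 4*c > 7)) -> c + v <= 7)
Before x := c + 6: ((c <= 11 -> 4*c > 7) -> 2*c <= v + 7) and ((not (c <= 11 -> 4*c > 7)) -> c + v <= 7)
The weakest precondition is ((c <= 11 -> 4*c > 7) -> 2*c <= v + 7) and ((not (c <= 11 -> 4*c > 7)) -> c + v <= 7).
Check whether ((c <= 11 -> 4*c > 7) -> 2*c <= v + 7) and ((not (c <= 11 -> 4*c > 3)) -> c + v <= 7) implies it.
Countermodel: at the initial state c = 1, v = 7, the precondition holds but the weakest precondition fails.
Answer: invalid


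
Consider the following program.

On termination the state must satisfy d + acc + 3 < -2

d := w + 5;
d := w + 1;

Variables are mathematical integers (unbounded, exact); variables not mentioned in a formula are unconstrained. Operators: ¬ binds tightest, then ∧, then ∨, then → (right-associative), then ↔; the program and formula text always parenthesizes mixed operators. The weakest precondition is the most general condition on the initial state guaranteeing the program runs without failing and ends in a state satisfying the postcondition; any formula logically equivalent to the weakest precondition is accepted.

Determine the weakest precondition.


Working backward. After the program, the postcondition d + acc + 3 < -2 must hold; in canonical form it is acc + d < -5.
Before d := w + 1: acc + w < -6
Before d := w + 5: acc + w < -6
Answer: WP = acc + w < -6


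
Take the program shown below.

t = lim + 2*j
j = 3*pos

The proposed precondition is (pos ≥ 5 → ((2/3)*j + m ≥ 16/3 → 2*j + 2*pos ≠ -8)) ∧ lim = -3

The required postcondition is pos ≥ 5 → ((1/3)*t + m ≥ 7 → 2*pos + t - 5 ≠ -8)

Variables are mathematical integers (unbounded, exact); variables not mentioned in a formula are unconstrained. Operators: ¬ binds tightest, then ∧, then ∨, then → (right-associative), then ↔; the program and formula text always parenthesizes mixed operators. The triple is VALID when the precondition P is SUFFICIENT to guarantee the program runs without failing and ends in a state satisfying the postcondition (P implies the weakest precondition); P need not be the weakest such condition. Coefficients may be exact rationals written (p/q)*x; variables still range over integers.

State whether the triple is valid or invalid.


Working backward. After the program, the postcondition pos ≥ 5 → ((1/3)*t + m ≥ 7 → 2*pos + t - 5 ≠ -8) must hold; in canonical form it is pos ≥ 5 → (m + (1/3)*t ≥ 7 → 2*pos + t ≠ -3).
Before j := 3*pos: pos ≥ 5 → (m + (1/3)*t ≥ 7 → 2*pos + t ≠ -3)
Before t := lim + 2*j: pos ≥ 5 → ((2/3)*j + (1/3)*lim + m ≥ 7 → 2*j + lim + 2*pos ≠ -3)
The weakest precondition is pos ≥ 5 → ((2/3)*j + (1/3)*lim + m ≥ 7 → 2*j + lim + 2*pos ≠ -3).
Check whether (pos ≥ 5 → ((2/3)*j + m ≥ 16/3 → 2*j + 2*pos ≠ -8)) ∧ lim = -3 implies it.
Countermodel: at the initial state j = -5, lim = -3, m = 12, pos = 5, the precondition holds but the weakest precondition fails.
Answer: invalid


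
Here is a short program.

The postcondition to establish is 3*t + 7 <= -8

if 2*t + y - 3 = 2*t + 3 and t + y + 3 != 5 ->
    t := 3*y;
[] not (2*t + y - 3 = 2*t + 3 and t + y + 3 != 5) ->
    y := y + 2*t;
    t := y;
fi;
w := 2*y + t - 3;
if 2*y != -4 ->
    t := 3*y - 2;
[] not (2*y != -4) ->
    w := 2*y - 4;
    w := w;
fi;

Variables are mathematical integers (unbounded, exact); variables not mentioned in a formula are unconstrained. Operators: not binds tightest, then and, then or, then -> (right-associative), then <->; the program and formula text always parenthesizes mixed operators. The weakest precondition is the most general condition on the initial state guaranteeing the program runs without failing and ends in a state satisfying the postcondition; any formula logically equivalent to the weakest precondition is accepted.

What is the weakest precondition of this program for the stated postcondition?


Working backward. After the program, the postcondition 3*t + 7 <= -8 must hold; in canonical form it is 3*t <= -15.
Then branch requires 9*y <= -9; else branch requires 3*t <= -15.
Before the if: (2*y != -4 -> 9*y <= -9) and ((not (2*y != -4)) -> 3*t <= -15)
Before w := 2*y + t - 3: (2*y != -4 -> 9*y <= -9) and ((not (2*y != -4)) -> 3*t <= -15)
Then branch requires (2*y != -4 -> 9*y <= -9) and ((not (2*y != -4)) -> 9*y <= -15); else branch requires (4*t + 2*y != -4 -> 18*t + 9*y <= -9) and ((not (4*t + 2*y != -4)) -> 6*t + 3*y <= -15).
Before the if: ((y = 6 and t + y != 2) -> ((2*y != -4 -> 9*y <= -9) and ((not (2*y != -4)) -> 9*y <= -15))) and ((not (y = 6 and t + y != 2)) -> ((4*t + 2*y != -4 -> 18*t + 9*y <= -9) and ((not (4*t + 2*y != -4)) -> 6*t + 3*y <= -15)))
Answer: WP = ((y = 6 and t + y != 2) -> ((2*y != -4 -> 9*y <= -9) and ((not (2*y != -4)) -> 9*y <= -15))) and ((not (y = 6 and t + y != 2)) -> ((4*t + 2*y != -4 -> 18*t + 9*y <= -9) and ((not (4*t + 2*y != -4)) -> 6*t + 3*y <= -15)))


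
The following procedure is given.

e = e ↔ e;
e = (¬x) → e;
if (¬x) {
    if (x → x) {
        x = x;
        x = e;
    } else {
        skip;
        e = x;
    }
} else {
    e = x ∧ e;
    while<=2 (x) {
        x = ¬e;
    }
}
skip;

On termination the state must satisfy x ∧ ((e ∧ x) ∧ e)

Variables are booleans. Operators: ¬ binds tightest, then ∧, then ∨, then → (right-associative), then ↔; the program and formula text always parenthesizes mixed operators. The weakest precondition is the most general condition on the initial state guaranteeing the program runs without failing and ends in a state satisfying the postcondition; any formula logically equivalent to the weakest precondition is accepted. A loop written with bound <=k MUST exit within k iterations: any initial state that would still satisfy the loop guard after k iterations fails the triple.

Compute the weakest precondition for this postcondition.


Working backward. After the program, the postcondition x ∧ ((e ∧ x) ∧ e) must hold; in canonical form it is x ∧ e.
Before skip: x ∧ e
Then branch requires e; else branch requires (x → (((¬(x ∧ e)) → (x ∧ e ∧ (¬(x ∧ e)))) ∧ ((x ∧ e) → ((¬(x ∧ e)) ∧ x ∧ e)))) ∧ ((¬x) → (x ∧ e)).
Before the if: ((¬x) → e) ∧ (x → ((x → (((¬(x ∧ e)) → (x ∧ e ∧ (¬(x ∧ e)))) ∧ ((x ∧ e) → ((¬(x ∧ e)) ∧ x ∧ e)))) ∧ ((¬x) → (x ∧ e))))
Before e := (¬x) → e: ((¬x) → ((¬x) → e)) ∧ (x → ((x → (((¬(x ∧ ((¬x) → e))) → (x ∧ ((¬x) → e) ∧ (¬(x ∧ ((¬x) → e))))) ∧ ((x ∧ ((¬x) → e)) → ((¬(x ∧ ((¬x) → e))) ∧ x ∧ ((¬x) → e))))) ∧ ((¬x) → (x ∧ ((¬x) → e)))))
Before e := e ↔ e: x → ((¬x) ∧ ((¬x) → x))
Answer: WP = x → ((¬x) ∧ ((¬x) → x))


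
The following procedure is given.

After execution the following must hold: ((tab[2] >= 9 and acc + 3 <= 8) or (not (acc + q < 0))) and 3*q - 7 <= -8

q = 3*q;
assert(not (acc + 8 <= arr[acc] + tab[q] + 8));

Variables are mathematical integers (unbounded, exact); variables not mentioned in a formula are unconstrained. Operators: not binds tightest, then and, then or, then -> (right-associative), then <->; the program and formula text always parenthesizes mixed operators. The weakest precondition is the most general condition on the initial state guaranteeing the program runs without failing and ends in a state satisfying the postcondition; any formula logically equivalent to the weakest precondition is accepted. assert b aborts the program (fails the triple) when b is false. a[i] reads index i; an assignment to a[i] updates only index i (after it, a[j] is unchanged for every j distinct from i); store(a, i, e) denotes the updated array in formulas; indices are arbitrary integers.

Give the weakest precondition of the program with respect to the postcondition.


Working backward. After the program, the postcondition ((tab[2] >= 9 and acc + 3 <= 8) or (not (acc + q < 0))) and 3*q - 7 <= -8 must hold; in canonical form it is ((tab[2] >= 9 and acc <= 5) or (not (acc + q < 0))) and 3*q <= -1.
Before assert not (acc + 8 <= arr[acc] + tab[q] + 8): (not (acc <= arr[acc] + tab[q])) and ((tab[2] >= 9 and acc <= 5) or (not (acc + q < 0))) and 3*q <= -1
Before q := 3*q: (not (acc <= arr[acc] + tab[3*q])) and ((tab[2] >= 9 and acc <= 5) or (not (acc + 3*q < 0))) and 9*q <= -1
Answer: WP = (not (acc <= arr[acc] + tab[3*q])) and ((tab[2] >= 9 and acc <= 5) or (not (acc + 3*q < 0))) and 9*q <= -1


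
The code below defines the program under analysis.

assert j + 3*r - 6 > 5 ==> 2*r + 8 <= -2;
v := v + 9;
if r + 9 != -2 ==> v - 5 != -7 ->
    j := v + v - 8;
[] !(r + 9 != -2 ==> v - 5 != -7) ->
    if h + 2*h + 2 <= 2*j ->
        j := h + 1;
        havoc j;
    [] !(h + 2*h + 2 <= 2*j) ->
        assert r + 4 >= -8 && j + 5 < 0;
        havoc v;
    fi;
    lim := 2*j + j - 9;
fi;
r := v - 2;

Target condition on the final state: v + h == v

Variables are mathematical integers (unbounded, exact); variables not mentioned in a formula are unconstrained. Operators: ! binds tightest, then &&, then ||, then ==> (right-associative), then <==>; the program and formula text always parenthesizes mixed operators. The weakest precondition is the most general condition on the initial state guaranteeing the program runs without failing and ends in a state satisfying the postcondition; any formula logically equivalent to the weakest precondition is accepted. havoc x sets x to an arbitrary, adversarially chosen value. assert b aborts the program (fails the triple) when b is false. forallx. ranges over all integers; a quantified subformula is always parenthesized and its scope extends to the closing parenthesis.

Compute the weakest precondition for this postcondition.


Working backward. After the program, the postcondition v + h == v must hold; in canonical form it is h == 0.
Before r := v - 2: h == 0
Then branch requires h == 0; else branch requires (3*h <= 2*j - 2 ==> h == 0) && ((!(3*h <= 2*j - 2)) ==> (r >= -12 && j < -5 && h == 0)).
Before the if: ((r != -11 ==> v != -2) ==> h == 0) && ((!(r != -11 ==> v != -2)) ==> ((3*h <= 2*j - 2 ==> h == 0) && ((!(3*h <= 2*j - 2)) ==> (r >= -12 && j < -5 && h == 0))))
Before v := v + 9: ((r != -11 ==> v != -11) ==> h == 0) && ((!(r != -11 ==> v != -11)) ==> ((3*h <= 2*j - 2 ==> h == 0) && ((!(3*h <= 2*j - 2)) ==> (r >= -12 && j < -5 && h == 0))))
Before assert j + 3*r - 6 > 5 ==> 2*r + 8 <= -2: (j + 3*r > 11 ==> 2*r <= -10) && ((r != -11 ==> v != -11) ==> h == 0) && ((!(r != -11 ==> v != -11)) ==> ((3*h <= 2*j - 2 ==> h == 0) && ((!(3*h <= 2*j - 2)) ==> (r >= -12 && j < -5 && h == 0))))
Answer: WP = (j + 3*r > 11 ==> 2*r <= -10) && ((r != -11 ==> v != -11) ==> h == 0) && ((!(r != -11 ==> v != -11)) ==> ((3*h <= 2*j - 2 ==> h == 0) && ((!(3*h <= 2*j - 2)) ==> (r >= -12 && j < -5 && h == 0))))


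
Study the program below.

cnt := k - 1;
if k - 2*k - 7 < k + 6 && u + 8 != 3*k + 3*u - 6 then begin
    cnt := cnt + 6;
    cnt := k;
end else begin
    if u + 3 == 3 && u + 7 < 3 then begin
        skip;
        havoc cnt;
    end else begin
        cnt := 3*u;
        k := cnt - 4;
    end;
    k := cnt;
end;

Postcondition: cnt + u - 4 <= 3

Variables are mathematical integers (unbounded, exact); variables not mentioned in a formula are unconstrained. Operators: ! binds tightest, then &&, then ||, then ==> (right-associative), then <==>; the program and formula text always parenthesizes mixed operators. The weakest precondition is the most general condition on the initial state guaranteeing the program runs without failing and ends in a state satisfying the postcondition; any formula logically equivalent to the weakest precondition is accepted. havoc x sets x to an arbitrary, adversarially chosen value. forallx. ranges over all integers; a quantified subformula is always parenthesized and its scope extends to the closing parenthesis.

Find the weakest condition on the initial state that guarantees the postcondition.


Working backward. After the program, the postcondition cnt + u - 4 <= 3 must hold; in canonical form it is cnt + u <= 7.
Then branch requires k + u <= 7; else branch requires ((u == 0 && u < -4) ==> (forall cnt_1. cnt_1 + u <= 7)) && ((!(u == 0 && u < -4)) ==> 4*u <= 7).
Before the if: ((2*k > -13 && 3*k + 2*u != 14) ==> k + u <= 7) && ((!(2*k > -13 && 3*k + 2*u != 14)) ==> (((u == 0 && u < -4) ==> (forall cnt_1. cnt_1 + u <= 7)) && ((!(u == 0 && u < -4)) ==> 4*u <= 7)))
Before cnt := k - 1: ((2*k > -13 && 3*k + 2*u != 14) ==> k + u <= 7) && ((!(2*k > -13 && 3*k + 2*u != 14)) ==> (((u == 0 && u < -4) ==> (forall cnt_1. cnt_1 + u <= 7)) && ((!(u == 0 && u < -4)) ==> 4*u <= 7)))
Answer: WP = ((2*k > -13 && 3*k + 2*u != 14) ==> k + u <= 7) && ((!(2*k > -13 && 3*k + 2*u != 14)) ==> (((u == 0 && u < -4) ==> (forall cnt_1. cnt_1 + u <= 7)) && ((!(u == 0 && u < -4)) ==> 4*u <= 7)))


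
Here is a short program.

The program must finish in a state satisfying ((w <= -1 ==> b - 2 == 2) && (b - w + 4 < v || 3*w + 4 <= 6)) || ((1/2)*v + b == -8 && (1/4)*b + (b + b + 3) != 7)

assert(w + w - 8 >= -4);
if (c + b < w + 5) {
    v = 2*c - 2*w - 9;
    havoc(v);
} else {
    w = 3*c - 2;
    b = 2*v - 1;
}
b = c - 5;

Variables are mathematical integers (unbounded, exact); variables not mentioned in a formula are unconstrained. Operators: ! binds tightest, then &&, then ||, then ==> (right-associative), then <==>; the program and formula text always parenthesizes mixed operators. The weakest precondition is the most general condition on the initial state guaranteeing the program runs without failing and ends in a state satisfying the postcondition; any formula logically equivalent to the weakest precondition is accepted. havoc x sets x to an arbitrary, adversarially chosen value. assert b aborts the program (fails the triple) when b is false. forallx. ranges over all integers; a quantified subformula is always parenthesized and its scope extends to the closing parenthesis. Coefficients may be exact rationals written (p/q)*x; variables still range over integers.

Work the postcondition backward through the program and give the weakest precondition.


Working backward. After the program, the postcondition ((w <= -1 ==> b - 2 == 2) && (b - w + 4 < v || 3*w + 4 <= 6)) || ((1/2)*v + b == -8 && (1/4)*b + (b + b + 3) != 7) must hold; in canonical form it is ((w <= -1 ==> b == 4) && (b < v + w - 4 || 3*w <= 2)) || (b + (1/2)*v == -8 && (9/4)*b != 4).
Before b := c - 5: ((w <= -1 ==> c == 9) && (c < v + w + 1 || 3*w <= 2)) || (c + (1/2)*v == -3 && (9/4)*c != 61/4)
Then branch requires forall v_1. (((w <= -1 ==> c == 9) && (c < v_1 + w + 1 || 3*w <= 2)) || (c + (1/2)*v_1 == -3 && (9/4)*c != 61/4)); else branch requires ((3*c <= 1 ==> c == 9) && (2*c + v > 1 || 9*c <= 8)) || (c + (1/2)*v == -3 && (9/4)*c != 61/4).
Before the if: (b + c < w + 5 ==> (forall v_1. (((w <= -1 ==> c == 9) && (c < v_1 + w + 1 || 3*w <= 2)) || (c + (1/2)*v_1 == -3 && (9/4)*c != 61/4)))) && ((!(b + c < w + 5)) ==> (((3*c <= 1 ==> c == 9) && (2*c + v > 1 || 9*c <= 8)) || (c + (1/2)*v == -3 && (9/4)*c != 61/4)))
Before assert w + w - 8 >= -4: 2*w >= 4 && (b + c < w + 5 ==> (forall v_1. (((w <= -1 ==> c == 9) && (c < v_1 + w + 1 || 3*w <= 2)) || (c + (1/2)*v_1 == -3 && (9/4)*c != 61/4)))) && ((!(b + c < w + 5)) ==> (((3*c <= 1 ==> c == 9) && (2*c + v > 1 || 9*c <= 8)) || (c + (1/2)*v == -3 && (9/4)*c != 61/4)))
Answer: WP = 2*w >= 4 && (b + c < w + 5 ==> (forall v_1. (((w <= -1 ==> c == 9) && (c < v_1 + w + 1 || 3*w <= 2)) || (c + (1/2)*v_1 == -3 && (9/4)*c != 61/4)))) && ((!(b + c < w + 5)) ==> (((3*c <= 1 ==> c == 9) && (2*c + v > 1 || 9*c <= 8)) || (c + (1/2)*v == -3 && (9/4)*c != 61/4)))


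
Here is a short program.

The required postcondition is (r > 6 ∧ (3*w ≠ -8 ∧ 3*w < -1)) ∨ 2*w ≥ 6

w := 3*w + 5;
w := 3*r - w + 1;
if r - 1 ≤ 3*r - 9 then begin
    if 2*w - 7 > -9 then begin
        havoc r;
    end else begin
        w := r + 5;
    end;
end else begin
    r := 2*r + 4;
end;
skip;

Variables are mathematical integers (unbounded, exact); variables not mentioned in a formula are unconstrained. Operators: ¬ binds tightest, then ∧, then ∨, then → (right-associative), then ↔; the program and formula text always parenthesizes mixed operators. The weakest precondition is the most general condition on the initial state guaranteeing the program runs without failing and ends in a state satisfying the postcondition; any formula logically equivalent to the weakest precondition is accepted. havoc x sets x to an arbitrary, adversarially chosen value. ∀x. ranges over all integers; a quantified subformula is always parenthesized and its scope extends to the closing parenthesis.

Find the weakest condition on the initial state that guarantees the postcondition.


Working backward. After the program, the postcondition (r > 6 ∧ (3*w ≠ -8 ∧ 3*w < -1)) ∨ 2*w ≥ 6 must hold; in canonical form it is (r > 6 ∧ 3*w ≠ -8 ∧ 3*w < -1) ∨ 2*w ≥ 6.
Before skip: (r > 6 ∧ 3*w ≠ -8 ∧ 3*w < -1) ∨ 2*w ≥ 6
Then branch requires (2*w > -2 → (∀r_1. ((r_1 > 6 ∧ 3*w ≠ -8 ∧ 3*w < -1) ∨ 2*w ≥ 6))) ∧ ((¬(2*w > -2)) → ((r > 6 ∧ 3*r ≠ -23 ∧ 3*r < -16) ∨ 2*r ≥ -4)); else branch requires (2*r > 2 ∧ 3*w ≠ -8 ∧ 3*w < -1) ∨ 2*w ≥ 6.
Before the if: (2*r ≥ 8 → ((2*w > -2 → (∀r_1. ((r_1 > 6 ∧ 3*w ≠ -8 ∧ 3*w < -1) ∨ 2*w ≥ 6))) ∧ ((¬(2*w > -2)) → ((r > 6 ∧ 3*r ≠ -23 ∧ 3*r < -16) ∨ 2*r ≥ -4)))) ∧ ((¬(2*r ≥ 8)) → ((2*r > 2 ∧ 3*w ≠ -8 ∧ 3*w < -1) ∨ 2*w ≥ 6))
Before w := 3*r - w + 1: (2*r ≥ 8 → ((6*r > 2*w - 4 → (∀r_1. ((r_1 > 6 ∧ 9*r ≠ 3*w - 11 ∧ 9*r < 3*w - 4) ∨ 6*r ≥ 2*w + 4))) ∧ ((¬(6*r > 2*w - 4)) → ((r > 6 ∧ 3*r ≠ -23 ∧ 3*r < -16) ∨ 2*r ≥ -4)))) ∧ ((¬(2*r ≥ 8)) → ((2*r > 2 ∧ 9*r ≠ 3*w - 11 ∧ 9*r < 3*w - 4) ∨ 6*r ≥ 2*w + 4))
Before w := 3*w + 5: (2*r ≥ 8 → ((6*r > 6*w + 6 → (∀r_1. ((r_1 > 6 ∧ 9*r ≠ 9*w + 4 ∧ 9*r < 9*w + 11) ∨ 6*r ≥ 6*w + 14))) ∧ ((¬(6*r > 6*w + 6)) → ((r > 6 ∧ 3*r ≠ -23 ∧ 3*r < -16) ∨ 2*r ≥ -4)))) ∧ ((¬(2*r ≥ 8)) → ((2*r > 2 ∧ 9*r ≠ 9*w + 4 ∧ 9*r < 9*w + 11) ∨ 6*r ≥ 6*w + 14))
Answer: WP = (2*r ≥ 8 → ((6*r > 6*w + 6 → (∀r_1. ((r_1 > 6 ∧ 9*r ≠ 9*w + 4 ∧ 9*r < 9*w + 11) ∨ 6*r ≥ 6*w + 14))) ∧ ((¬(6*r > 6*w + 6)) → ((r > 6 ∧ 3*r ≠ -23 ∧ 3*r < -16) ∨ 2*r ≥ -4)))) ∧ ((¬(2*r ≥ 8)) → ((2*r > 2 ∧ 9*r ≠ 9*w + 4 ∧ 9*r < 9*w + 11) ∨ 6*r ≥ 6*w + 14))


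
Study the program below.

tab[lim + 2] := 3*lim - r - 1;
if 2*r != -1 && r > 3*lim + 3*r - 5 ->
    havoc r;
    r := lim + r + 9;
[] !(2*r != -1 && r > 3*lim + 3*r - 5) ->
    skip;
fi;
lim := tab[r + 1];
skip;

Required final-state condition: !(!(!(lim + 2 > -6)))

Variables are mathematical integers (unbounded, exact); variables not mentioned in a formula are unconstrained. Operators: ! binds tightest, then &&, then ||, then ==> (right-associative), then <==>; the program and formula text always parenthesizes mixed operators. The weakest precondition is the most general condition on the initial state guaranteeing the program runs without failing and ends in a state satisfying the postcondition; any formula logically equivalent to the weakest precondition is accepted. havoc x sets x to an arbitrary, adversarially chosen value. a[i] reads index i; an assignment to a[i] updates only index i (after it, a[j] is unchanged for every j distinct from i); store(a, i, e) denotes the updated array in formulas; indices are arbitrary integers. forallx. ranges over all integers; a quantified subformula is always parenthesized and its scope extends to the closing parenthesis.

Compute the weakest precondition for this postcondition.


Working backward. After the program, the postcondition !(!(!(lim + 2 > -6))) must hold; in canonical form it is !(lim > -8).
Before skip: !(lim > -8)
Before lim := tab[r + 1]: !(tab[r + 1] > -8)
Then branch requires forall r_1. (!(tab[lim + r_1 + 10] > -8)); else branch requires !(tab[r + 1] > -8).
Before the if: ((2*r != -1 && 3*lim + 2*r < 5) ==> (forall r_1. (!(tab[lim + r_1 + 10] > -8)))) && ((!(2*r != -1 && 3*lim + 2*r < 5)) ==> (!(tab[r + 1] > -8)))
Before tab[lim + 2] := 3*lim - r - 1: ((2*r != -1 && 3*lim + 2*r < 5) ==> (forall r_1. (!(store(tab, lim + 2, 3*lim - r - 1)[lim + r_1 + 10] > -8)))) && ((!(2*r != -1 && 3*lim + 2*r < 5)) ==> (!(store(tab, lim + 2, 3*lim - r - 1)[r + 1] > -8)))
Answer: WP = ((2*r != -1 && 3*lim + 2*r < 5) ==> (forall r_1. (!(store(tab, lim + 2, 3*lim - r - 1)[lim + r_1 + 10] > -8)))) && ((!(2*r != -1 && 3*lim + 2*r < 5)) ==> (!(store(tab, lim + 2, 3*lim - r - 1)[r + 1] > -8)))


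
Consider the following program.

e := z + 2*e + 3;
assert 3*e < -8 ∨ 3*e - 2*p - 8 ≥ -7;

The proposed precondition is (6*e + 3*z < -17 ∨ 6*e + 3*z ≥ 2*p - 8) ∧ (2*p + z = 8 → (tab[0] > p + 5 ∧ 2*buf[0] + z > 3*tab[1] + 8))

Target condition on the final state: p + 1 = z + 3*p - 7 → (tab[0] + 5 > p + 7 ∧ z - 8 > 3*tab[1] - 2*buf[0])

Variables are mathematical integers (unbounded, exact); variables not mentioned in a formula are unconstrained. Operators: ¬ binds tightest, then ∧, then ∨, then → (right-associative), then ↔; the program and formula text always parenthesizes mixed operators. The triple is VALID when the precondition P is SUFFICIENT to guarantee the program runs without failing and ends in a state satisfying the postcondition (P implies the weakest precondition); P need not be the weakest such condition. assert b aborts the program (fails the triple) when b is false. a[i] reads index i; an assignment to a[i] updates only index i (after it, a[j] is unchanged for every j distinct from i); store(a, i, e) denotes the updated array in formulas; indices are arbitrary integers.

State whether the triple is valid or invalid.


Working backward. After the program, the postcondition p + 1 = z + 3*p - 7 → (tab[0] + 5 > p + 7 ∧ z - 8 > 3*tab[1] - 2*buf[0]) must hold; in canonical form it is 2*p + z = 8 → (tab[0] > p + 2 ∧ 2*buf[0] + z > 3*tab[1] + 8).
Before assert 3*e < -8 ∨ 3*e - 2*p - 8 ≥ -7: (3*e < -8 ∨ 3*e ≥ 2*p + 1) ∧ (2*p + z = 8 → (tab[0] > p + 2 ∧ 2*buf[0] + z > 3*tab[1] + 8))
Before e := z + 2*e + 3: (6*e + 3*z < -17 ∨ 6*e + 3*z ≥ 2*p - 8) ∧ (2*p + z = 8 → (tab[0] > p + 2 ∧ 2*buf[0] + z > 3*tab[1] + 8))
The weakest precondition is (6*e + 3*z < -17 ∨ 6*e + 3*z ≥ 2*p - 8) ∧ (2*p + z = 8 → (tab[0] > p + 2 ∧ 2*buf[0] + z > 3*tab[1] + 8)).
Check whether (6*e + 3*z < -17 ∨ 6*e + 3*z ≥ 2*p - 8) ∧ (2*p + z = 8 → (tab[0] > p + 5 ∧ 2*buf[0] + z > 3*tab[1] + 8)) implies it.
Every state satisfying the precondition satisfies the weakest precondition: the implication holds.
Answer: valid


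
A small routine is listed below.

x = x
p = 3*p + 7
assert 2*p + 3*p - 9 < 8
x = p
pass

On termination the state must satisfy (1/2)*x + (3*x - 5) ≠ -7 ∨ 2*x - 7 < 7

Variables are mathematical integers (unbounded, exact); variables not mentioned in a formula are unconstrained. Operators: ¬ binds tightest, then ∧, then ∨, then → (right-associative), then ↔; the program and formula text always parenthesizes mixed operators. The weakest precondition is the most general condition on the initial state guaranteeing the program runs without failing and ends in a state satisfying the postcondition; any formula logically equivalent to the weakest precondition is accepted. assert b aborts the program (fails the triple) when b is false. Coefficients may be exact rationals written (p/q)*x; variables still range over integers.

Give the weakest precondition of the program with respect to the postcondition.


Working backward. After the program, the postcondition (1/2)*x + (3*x - 5) ≠ -7 ∨ 2*x - 7 < 7 must hold; in canonical form it is (7/2)*x ≠ -2 ∨ 2*x < 14.
Before skip: (7/2)*x ≠ -2 ∨ 2*x < 14
Before x := p: (7/2)*p ≠ -2 ∨ 2*p < 14
Before assert 2*p + 3*p - 9 < 8: 5*p < 17 ∧ ((7/2)*p ≠ -2 ∨ 2*p < 14)
Before p := 3*p + 7: 15*p < -18 ∧ ((21/2)*p ≠ -53/2 ∨ 6*p < 0)
Before x := x: 15*p < -18 ∧ ((21/2)*p ≠ -53/2 ∨ 6*p < 0)
Answer: WP = 15*p < -18 ∧ ((21/2)*p ≠ -53/2 ∨ 6*p < 0)


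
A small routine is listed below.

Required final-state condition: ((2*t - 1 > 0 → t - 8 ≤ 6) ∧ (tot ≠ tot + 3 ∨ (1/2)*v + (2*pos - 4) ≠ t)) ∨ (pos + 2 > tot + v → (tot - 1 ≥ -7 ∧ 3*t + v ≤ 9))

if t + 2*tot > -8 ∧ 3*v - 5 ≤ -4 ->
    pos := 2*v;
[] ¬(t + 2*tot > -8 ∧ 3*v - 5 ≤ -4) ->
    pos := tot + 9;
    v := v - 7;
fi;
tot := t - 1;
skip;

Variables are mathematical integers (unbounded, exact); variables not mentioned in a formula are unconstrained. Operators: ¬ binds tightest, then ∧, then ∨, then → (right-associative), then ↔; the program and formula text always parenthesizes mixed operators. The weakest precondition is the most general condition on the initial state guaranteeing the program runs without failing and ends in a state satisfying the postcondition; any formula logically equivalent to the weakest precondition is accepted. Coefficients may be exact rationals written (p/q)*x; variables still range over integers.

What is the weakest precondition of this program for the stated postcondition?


Working backward. After the program, the postcondition ((2*t - 1 > 0 → t - 8 ≤ 6) ∧ (tot ≠ tot + 3 ∨ (1/2)*v + (2*pos - 4) ≠ t)) ∨ (pos + 2 > tot + v → (tot - 1 ≥ -7 ∧ 3*t + v ≤ 9)) must hold; in canonical form it is (2*t > 1 → t ≤ 14) ∨ (pos > tot + v - 2 → (tot ≥ -6 ∧ 3*t + v ≤ 9)).
Before skip: (2*t > 1 → t ≤ 14) ∨ (pos > tot + v - 2 → (tot ≥ -6 ∧ 3*t + v ≤ 9))
Before tot := t - 1: (2*t > 1 → t ≤ 14) ∨ (pos > t + v - 3 → (t ≥ -5 ∧ 3*t + v ≤ 9))
Then branch requires (2*t > 1 → t ≤ 14) ∨ (v > t - 3 → (t ≥ -5 ∧ 3*t + v ≤ 9)); else branch requires (2*t > 1 → t ≤ 14) ∨ (tot > t + v - 19 → (t ≥ -5 ∧ 3*t + v ≤ 16)).
Before the if: ((t + 2*tot > -8 ∧ 3*v ≤ 1) → ((2*t > 1 → t ≤ 14) ∨ (v > t - 3 → (t ≥ -5 ∧ 3*t + v ≤ 9)))) ∧ ((¬(t + 2*tot > -8 ∧ 3*v ≤ 1)) → ((2*t > 1 → t ≤ 14) ∨ (tot > t + v - 19 → (t ≥ -5 ∧ 3*t + v ≤ 16))))
Answer: WP = ((t + 2*tot > -8 ∧ 3*v ≤ 1) → ((2*t > 1 → t ≤ 14) ∨ (v > t - 3 → (t ≥ -5 ∧ 3*t + v ≤ 9)))) ∧ ((¬(t + 2*tot > -8 ∧ 3*v ≤ 1)) → ((2*t > 1 → t ≤ 14) ∨ (tot > t + v - 19 → (t ≥ -5 ∧ 3*t + v ≤ 16))))


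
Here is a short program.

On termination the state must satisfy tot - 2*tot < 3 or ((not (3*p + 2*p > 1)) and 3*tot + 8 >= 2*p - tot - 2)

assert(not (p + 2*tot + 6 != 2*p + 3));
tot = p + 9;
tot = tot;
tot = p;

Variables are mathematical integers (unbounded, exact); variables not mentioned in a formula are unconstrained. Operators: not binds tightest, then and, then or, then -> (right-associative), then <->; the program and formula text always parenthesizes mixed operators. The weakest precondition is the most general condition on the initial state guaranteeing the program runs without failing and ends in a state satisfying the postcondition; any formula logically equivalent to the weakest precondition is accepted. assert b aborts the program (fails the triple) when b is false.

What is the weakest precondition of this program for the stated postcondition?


Working backward. After the program, the postcondition tot - 2*tot < 3 or ((not (3*p + 2*p > 1)) and 3*tot + 8 >= 2*p - tot - 2) must hold; in canonical form it is tot > -3 or ((not (5*p > 1)) and 4*tot >= 2*p - 10).
Before tot := p: p > -3 or ((not (5*p > 1)) and 2*p >= -10)
Before tot := tot: p > -3 or ((not (5*p > 1)) and 2*p >= -10)
Before tot := p + 9: p > -3 or ((not (5*p > 1)) and 2*p >= -10)
Before assert not (p + 2*tot + 6 != 2*p + 3): (not (2*tot != p - 3)) and (p > -3 or ((not (5*p > 1)) and 2*p >= -10))
Answer: WP = (not (2*tot != p - 3)) and (p > -3 or ((not (5*p > 1)) and 2*p >= -10))


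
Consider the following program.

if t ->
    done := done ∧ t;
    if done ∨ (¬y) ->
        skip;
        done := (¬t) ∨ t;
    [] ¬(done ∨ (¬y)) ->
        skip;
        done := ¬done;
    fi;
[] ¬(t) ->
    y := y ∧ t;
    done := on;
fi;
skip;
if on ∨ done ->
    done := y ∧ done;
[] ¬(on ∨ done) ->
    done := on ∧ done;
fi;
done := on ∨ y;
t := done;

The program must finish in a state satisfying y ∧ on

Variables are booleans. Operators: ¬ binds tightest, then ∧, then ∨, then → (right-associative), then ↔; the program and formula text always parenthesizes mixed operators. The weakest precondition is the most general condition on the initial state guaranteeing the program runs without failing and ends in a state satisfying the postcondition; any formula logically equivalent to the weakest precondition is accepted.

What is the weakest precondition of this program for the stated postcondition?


Working backward. After the program, y ∧ on must hold.
Before t := done: y ∧ on
Before done := on ∨ y: y ∧ on
Then branch requires y ∧ on; else branch requires y ∧ on.
Before the if: ((on ∨ done) → (y ∧ on)) ∧ ((¬(on ∨ done)) → (y ∧ on))
Before skip: ((on ∨ done) → (y ∧ on)) ∧ ((¬(on ∨ done)) → (y ∧ on))
Then branch requires (((done ∧ t) ∨ (¬y)) → (y ∧ on)) ∧ ((¬((done ∧ t) ∨ (¬y))) → (((on ∨ (¬(done ∧ t))) → (y ∧ on)) ∧ ((¬(on ∨ (¬(done ∧ t)))) → (y ∧ on)))); else branch requires (on → (y ∧ t ∧ on)) ∧ ((¬on) → (y ∧ t ∧ on)).
Before the if: (t → ((((done ∧ t) ∨ (¬y)) → (y ∧ on)) ∧ ((¬((done ∧ t) ∨ (¬y))) → (((on ∨ (¬(done ∧ t))) → (y ∧ on)) ∧ ((¬(on ∨ (¬(done ∧ t)))) → (y ∧ on)))))) ∧ ((¬t) → ((on → (y ∧ t ∧ on)) ∧ ((¬on) → (y ∧ t ∧ on))))
Answer: WP = (t → ((((done ∧ t) ∨ (¬y)) → (y ∧ on)) ∧ ((¬((done ∧ t) ∨ (¬y))) → (((on ∨ (¬(done ∧ t))) → (y ∧ on)) ∧ ((¬(on ∨ (¬(done ∧ t)))) → (y ∧ on)))))) ∧ ((¬t) → ((on → (y ∧ t ∧ on)) ∧ ((¬on) → (y ∧ t ∧ on))))


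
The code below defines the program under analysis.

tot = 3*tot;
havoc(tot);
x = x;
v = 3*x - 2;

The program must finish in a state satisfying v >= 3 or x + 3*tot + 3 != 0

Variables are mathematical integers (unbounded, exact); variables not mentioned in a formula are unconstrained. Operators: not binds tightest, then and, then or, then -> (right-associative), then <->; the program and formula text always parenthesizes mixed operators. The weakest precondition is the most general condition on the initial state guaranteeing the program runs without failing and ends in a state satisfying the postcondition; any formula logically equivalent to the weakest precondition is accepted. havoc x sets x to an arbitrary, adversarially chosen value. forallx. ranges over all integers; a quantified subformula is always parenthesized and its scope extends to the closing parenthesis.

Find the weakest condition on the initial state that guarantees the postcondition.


Working backward. After the program, the postcondition v >= 3 or x + 3*tot + 3 != 0 must hold; in canonical form it is v >= 3 or 3*tot + x != -3.
Before v := 3*x - 2: 3*x >= 5 or 3*tot + x != -3
Before x := x: 3*x >= 5 or 3*tot + x != -3
Before havoc tot: forall tot_1. (3*x >= 5 or 3*tot_1 + x != -3)
Before tot := 3*tot: forall tot_1. (3*x >= 5 or 3*tot_1 + x != -3)
Answer: WP = forall tot_1. (3*x >= 5 or 3*tot_1 + x != -3)


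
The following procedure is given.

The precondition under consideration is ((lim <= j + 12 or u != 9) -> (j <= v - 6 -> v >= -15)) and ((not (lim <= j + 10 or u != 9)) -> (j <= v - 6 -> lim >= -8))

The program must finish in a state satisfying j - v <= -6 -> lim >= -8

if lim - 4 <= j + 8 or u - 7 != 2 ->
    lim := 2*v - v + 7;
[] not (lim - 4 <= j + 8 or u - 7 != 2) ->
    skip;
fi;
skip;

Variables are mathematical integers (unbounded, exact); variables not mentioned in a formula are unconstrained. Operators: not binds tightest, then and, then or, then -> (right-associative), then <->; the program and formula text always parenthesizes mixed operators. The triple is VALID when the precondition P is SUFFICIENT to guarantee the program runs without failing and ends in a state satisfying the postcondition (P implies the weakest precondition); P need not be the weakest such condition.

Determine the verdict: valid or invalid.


Working backward. After the program, the postcondition j - v <= -6 -> lim >= -8 must hold; in canonical form it is j <= v - 6 -> lim >= -8.
Before skip: j <= v - 6 -> lim >= -8
Then branch requires j <= v - 6 -> v >= -15; else branch requires j <= v - 6 -> lim >= -8.
Before the if: ((lim <= j + 12 or u != 9) -> (j <= v - 6 -> v >= -15)) and ((not (lim <= j + 12 or u != 9)) -> (j <= v - 6 -> lim >= -8))
The weakest precondition is ((lim <= j + 12 or u != 9) -> (j <= v - 6 -> v >= -15)) and ((not (lim <= j + 12 or u != 9)) -> (j <= v - 6 -> lim >= -8)).
Check whether ((lim <= j + 12 or u != 9) -> (j <= v - 6 -> v >= -15)) and ((not (lim <= j + 10 or u != 9)) -> (j <= v - 6 -> lim >= -8)) implies it.
Every state satisfying the precondition satisfies the weakest precondition: the implication holds.
Answer: valid


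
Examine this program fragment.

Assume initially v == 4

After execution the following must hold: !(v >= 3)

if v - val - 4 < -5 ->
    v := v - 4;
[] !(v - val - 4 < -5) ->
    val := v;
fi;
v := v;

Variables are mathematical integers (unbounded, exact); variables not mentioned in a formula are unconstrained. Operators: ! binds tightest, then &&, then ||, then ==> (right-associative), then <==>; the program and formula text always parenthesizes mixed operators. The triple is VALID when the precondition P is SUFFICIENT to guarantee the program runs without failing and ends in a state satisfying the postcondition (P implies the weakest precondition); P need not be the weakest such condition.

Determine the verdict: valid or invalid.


Working backward. After the program, !(v >= 3) must hold.
Before v := v: !(v >= 3)
Then branch requires !(v >= 7); else branch requires !(v >= 3).
Before the if: (v < val - 1 ==> (!(v >= 7))) && ((!(v < val - 1)) ==> (!(v >= 3)))
The weakest precondition is (v < val - 1 ==> (!(v >= 7))) && ((!(v < val - 1)) ==> (!(v >= 3))).
Check whether v == 4 implies it.
Countermodel: at the initial state v = 4, val = 5, the precondition holds but the weakest precondition fails.
Answer: invalid


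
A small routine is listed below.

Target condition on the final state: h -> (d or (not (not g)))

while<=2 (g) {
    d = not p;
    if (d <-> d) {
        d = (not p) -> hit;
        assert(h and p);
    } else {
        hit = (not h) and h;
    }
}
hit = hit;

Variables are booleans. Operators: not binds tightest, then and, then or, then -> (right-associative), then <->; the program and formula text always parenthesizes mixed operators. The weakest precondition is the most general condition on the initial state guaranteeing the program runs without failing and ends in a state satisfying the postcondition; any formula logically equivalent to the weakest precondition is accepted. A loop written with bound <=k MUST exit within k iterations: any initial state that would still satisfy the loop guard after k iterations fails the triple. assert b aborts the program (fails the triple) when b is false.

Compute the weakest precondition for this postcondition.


Working backward. After the program, the postcondition h -> (d or (not (not g))) must hold; in canonical form it is h -> (d or g).
Before hit := hit: h -> (d or g)
Before the loop (bound <=2), unroll the exhaustion recursion (WP_0 = exit-now case; WP_j = one more guarded iteration, up to j = 2):
  WP_0: (not g) and (h -> (d or g))
  WP_1: (g -> (h and p and (not g) and (h -> (((not p) -> hit) or g)))) and ((not g) -> (h -> (d or g)))
  WP_2: (g -> (h and p and (g -> (h and p and (not g) and (h -> (((not p) -> hit) or g)))) and ((not g) -> (h -> (((not p) -> hit) or g))))) and ((not g) -> (h -> (d or g)))
So before the loop: (g -> (h and p and (g -> (h and p and (not g) and (h -> (((not p) -> hit) or g)))) and ((not g) -> (h -> (((not p) -> hit) or g))))) and ((not g) -> (h -> (d or g)))
Answer: WP = (g -> (h and p and (g -> (h and p and (not g) and (h -> (((not p) -> hit) or g)))) and ((not g) -> (h -> (((not p) -> hit) or g))))) and ((not g) -> (h -> (d or g)))


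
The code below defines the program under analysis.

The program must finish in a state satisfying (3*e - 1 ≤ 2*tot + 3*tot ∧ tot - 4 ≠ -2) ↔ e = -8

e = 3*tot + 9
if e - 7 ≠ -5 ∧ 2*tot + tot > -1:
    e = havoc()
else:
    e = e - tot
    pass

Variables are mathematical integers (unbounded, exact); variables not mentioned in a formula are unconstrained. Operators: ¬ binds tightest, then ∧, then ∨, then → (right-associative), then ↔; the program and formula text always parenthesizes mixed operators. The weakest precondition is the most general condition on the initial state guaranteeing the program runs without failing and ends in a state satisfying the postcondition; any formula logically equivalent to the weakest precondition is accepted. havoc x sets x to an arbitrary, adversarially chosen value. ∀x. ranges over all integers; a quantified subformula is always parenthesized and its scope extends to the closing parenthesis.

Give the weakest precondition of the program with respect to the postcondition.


Working backward. After the program, the postcondition (3*e - 1 ≤ 2*tot + 3*tot ∧ tot - 4 ≠ -2) ↔ e = -8 must hold; in canonical form it is (3*e ≤ 5*tot + 1 ∧ tot ≠ 2) ↔ e = -8.
Then branch requires ∀e_1. ((3*e_1 ≤ 5*tot + 1 ∧ tot ≠ 2) ↔ e_1 = -8); else branch requires (3*e ≤ 8*tot + 1 ∧ tot ≠ 2) ↔ e = tot - 8.
Before the if: ((e ≠ 2 ∧ 3*tot > -1) → (∀e_1. ((3*e_1 ≤ 5*tot + 1 ∧ tot ≠ 2) ↔ e_1 = -8))) ∧ ((¬(e ≠ 2 ∧ 3*tot > -1)) → ((3*e ≤ 8*tot + 1 ∧ tot ≠ 2) ↔ e = tot - 8))
Before e := 3*tot + 9: ((3*tot ≠ -7 ∧ 3*tot > -1) → (∀e_1. ((3*e_1 ≤ 5*tot + 1 ∧ tot ≠ 2) ↔ e_1 = -8))) ∧ ((¬(3*tot ≠ -7 ∧ 3*tot > -1)) → ((tot ≤ -26 ∧ tot ≠ 2) ↔ 2*tot = -17))
Answer: WP = ((3*tot ≠ -7 ∧ 3*tot > -1) → (∀e_1. ((3*e_1 ≤ 5*tot + 1 ∧ tot ≠ 2) ↔ e_1 = -8))) ∧ ((¬(3*tot ≠ -7 ∧ 3*tot > -1)) → ((tot ≤ -26 ∧ tot ≠ 2) ↔ 2*tot = -17))


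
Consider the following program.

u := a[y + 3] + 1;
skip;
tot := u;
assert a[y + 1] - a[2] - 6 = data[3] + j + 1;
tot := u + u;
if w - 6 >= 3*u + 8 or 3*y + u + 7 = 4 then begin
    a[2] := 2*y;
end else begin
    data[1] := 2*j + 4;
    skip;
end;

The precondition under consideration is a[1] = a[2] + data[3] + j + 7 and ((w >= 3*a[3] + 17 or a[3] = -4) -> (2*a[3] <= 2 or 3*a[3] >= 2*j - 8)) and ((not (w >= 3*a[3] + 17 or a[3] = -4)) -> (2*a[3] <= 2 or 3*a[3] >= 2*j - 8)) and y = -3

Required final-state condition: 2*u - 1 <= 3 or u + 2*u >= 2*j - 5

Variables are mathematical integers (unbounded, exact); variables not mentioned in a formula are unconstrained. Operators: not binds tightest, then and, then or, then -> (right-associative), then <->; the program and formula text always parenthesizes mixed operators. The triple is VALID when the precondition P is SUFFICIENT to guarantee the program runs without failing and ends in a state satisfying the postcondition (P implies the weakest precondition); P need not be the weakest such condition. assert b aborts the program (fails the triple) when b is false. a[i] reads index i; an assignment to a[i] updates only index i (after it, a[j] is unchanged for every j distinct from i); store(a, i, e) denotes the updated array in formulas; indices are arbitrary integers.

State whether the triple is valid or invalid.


Working backward. After the program, the postcondition 2*u - 1 <= 3 or u + 2*u >= 2*j - 5 must hold; in canonical form it is 2*u <= 4 or 3*u >= 2*j - 5.
Then branch requires 2*u <= 4 or 3*u >= 2*j - 5; else branch requires 2*u <= 4 or 3*u >= 2*j - 5.
Before the if: ((w >= 3*u + 14 or u + 3*y = -3) -> (2*u <= 4 or 3*u >= 2*j - 5)) and ((not (w >= 3*u + 14 or u + 3*y = -3)) -> (2*u <= 4 or 3*u >= 2*j - 5))
Before tot := u + u: ((w >= 3*u + 14 or u + 3*y = -3) -> (2*u <= 4 or 3*u >= 2*j - 5)) and ((not (w >= 3*u + 14 or u + 3*y = -3)) -> (2*u <= 4 or 3*u >= 2*j - 5))
Before assert a[y + 1] - a[2] - 6 = data[3] + j + 1: a[y + 1] = a[2] + data[3] + j + 7 and ((w >= 3*u + 14 or u + 3*y = -3) -> (2*u <= 4 or 3*u >= 2*j - 5)) and ((not (w >= 3*u + 14 or u + 3*y = -3)) -> (2*u <= 4 or 3*u >= 2*j - 5))
Before tot := u: a[y + 1] = a[2] + data[3] + j + 7 and ((w >= 3*u + 14 or u + 3*y = -3) -> (2*u <= 4 or 3*u >= 2*j - 5)) and ((not (w >= 3*u + 14 or u + 3*y = -3)) -> (2*u <= 4 or 3*u >= 2*j - 5))
Before skip: a[y + 1] = a[2] + data[3] + j + 7 and ((w >= 3*u + 14 or u + 3*y = -3) -> (2*u <= 4 or 3*u >= 2*j - 5)) and ((not (w >= 3*u + 14 or u + 3*y = -3)) -> (2*u <= 4 or 3*u >= 2*j - 5))
Before u := a[y + 3] + 1: a[y + 1] = a[2] + data[3] + j + 7 and ((w >= 3*a[y + 3] + 17 or a[y + 3] + 3*y = -4) -> (2*a[y + 3] <= 2 or 3*a[y + 3] >= 2*j - 8)) and ((not (w >= 3*a[y + 3] + 17 or a[y + 3] + 3*y = -4)) -> (2*a[y + 3] <= 2 or 3*a[y + 3] >= 2*j - 8))
The weakest precondition is a[y + 1] = a[2] + data[3] + j + 7 and ((w >= 3*a[y + 3] + 17 or a[y + 3] + 3*y = -4) -> (2*a[y + 3] <= 2 or 3*a[y + 3] >= 2*j - 8)) and ((not (w >= 3*a[y + 3] + 17 or a[y + 3] + 3*y = -4)) -> (2*a[y + 3] <= 2 or 3*a[y + 3] >= 2*j - 8)).
Check whether a[1] = a[2] + data[3] + j + 7 and ((w >= 3*a[3] + 17 or a[3] = -4) -> (2*a[3] <= 2 or 3*a[3] >= 2*j - 8)) and ((not (w >= 3*a[3] + 17 or a[3] = -4)) -> (2*a[3] <= 2 or 3*a[3] >= 2*j - 8)) and y = -3 implies it.
Countermodel: at the initial state a = {[-2] = 11794, [0] = 40691, [1] = 11794, [2] = -49254, [3] = -27727, elsewhere 11794}, data = {[-2] = 0, [0] = 0, [1] = 0, [2] = 0, [3] = 0, elsewhere 0}, j = 61041, w = 122090, y = -3, the precondition holds but the weakest precondition fails.
Answer: invalid
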